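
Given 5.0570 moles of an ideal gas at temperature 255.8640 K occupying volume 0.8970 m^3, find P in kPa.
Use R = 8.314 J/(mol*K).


P = nRT/V = 5.0570 * 8.314 * 255.8640 / 0.8970
= 10757.5199 / 0.8970 = 11992.7758 Pa = 11.9928 kPa

11.9928 kPa


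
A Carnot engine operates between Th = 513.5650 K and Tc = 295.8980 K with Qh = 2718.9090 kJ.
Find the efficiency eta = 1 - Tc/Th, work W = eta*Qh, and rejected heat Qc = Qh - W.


eta = 1 - 295.8980/513.5650 = 0.4238
W = 0.4238 * 2718.9090 = 1152.3697 kJ
Qc = 2718.9090 - 1152.3697 = 1566.5393 kJ

eta = 42.3835%, W = 1152.3697 kJ, Qc = 1566.5393 kJ


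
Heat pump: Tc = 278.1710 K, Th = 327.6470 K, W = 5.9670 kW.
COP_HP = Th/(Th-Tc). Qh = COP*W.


COP = 327.6470 / 49.4760 = 6.6223
Qh = 6.6223 * 5.9670 = 39.5155 kW

COP = 6.6223, Qh = 39.5155 kW


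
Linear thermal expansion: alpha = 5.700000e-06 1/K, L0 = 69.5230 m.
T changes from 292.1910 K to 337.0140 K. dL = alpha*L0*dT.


dT = 44.8230 K
dL = 5.700000e-06 * 69.5230 * 44.8230 = 0.017763 m
L_final = 69.540763 m

dL = 0.017763 m


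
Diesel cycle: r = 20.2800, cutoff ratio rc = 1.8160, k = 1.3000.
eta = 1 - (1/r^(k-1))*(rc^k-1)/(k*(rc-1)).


r^(k-1) = 2.4667
rc^k = 2.1720
eta = 0.5521 = 55.2125%

55.2125%


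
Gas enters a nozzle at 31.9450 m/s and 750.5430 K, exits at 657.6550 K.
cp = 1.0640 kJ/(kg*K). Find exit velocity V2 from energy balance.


dT = 92.8880 K
2*cp*1000*dT = 197665.6640
V1^2 = 1020.4830
V2 = sqrt(198686.1470) = 445.7422 m/s

445.7422 m/s


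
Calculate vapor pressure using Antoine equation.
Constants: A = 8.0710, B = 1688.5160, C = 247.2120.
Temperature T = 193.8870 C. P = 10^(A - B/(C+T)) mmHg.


C+T = 441.0990
B/(C+T) = 3.8280
log10(P) = 8.0710 - 3.8280 = 4.2430
P = 10^4.2430 = 17499.4691 mmHg

17499.4691 mmHg


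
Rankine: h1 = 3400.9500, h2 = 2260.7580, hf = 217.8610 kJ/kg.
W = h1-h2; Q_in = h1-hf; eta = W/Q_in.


W = 1140.1920 kJ/kg
Q_in = 3183.0890 kJ/kg
eta = 0.3582 = 35.8203%

eta = 35.8203%


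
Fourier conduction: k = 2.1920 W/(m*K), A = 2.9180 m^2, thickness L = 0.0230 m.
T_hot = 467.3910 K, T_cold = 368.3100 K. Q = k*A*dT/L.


dT = 99.0810 K
Q = 2.1920 * 2.9180 * 99.0810 / 0.0230 = 27554.2366 W

27554.2366 W


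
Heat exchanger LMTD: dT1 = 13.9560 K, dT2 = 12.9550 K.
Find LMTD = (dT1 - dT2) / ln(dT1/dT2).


dT1/dT2 = 1.0773
ln(dT1/dT2) = 0.0744
LMTD = 1.0010 / 0.0744 = 13.4493 K

13.4493 K


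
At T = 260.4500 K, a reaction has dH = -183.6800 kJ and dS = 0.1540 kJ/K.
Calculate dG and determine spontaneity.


T*dS = 260.4500 * 0.1540 = 40.1093 kJ
dG = -183.6800 - 40.1093 = -223.7893 kJ (spontaneous)

dG = -223.7893 kJ, spontaneous


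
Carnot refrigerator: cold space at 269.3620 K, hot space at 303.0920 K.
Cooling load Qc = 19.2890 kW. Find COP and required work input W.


COP = 269.3620 / 33.7300 = 7.9858
W = 19.2890 / 7.9858 = 2.4154 kW

COP = 7.9858, W = 2.4154 kW


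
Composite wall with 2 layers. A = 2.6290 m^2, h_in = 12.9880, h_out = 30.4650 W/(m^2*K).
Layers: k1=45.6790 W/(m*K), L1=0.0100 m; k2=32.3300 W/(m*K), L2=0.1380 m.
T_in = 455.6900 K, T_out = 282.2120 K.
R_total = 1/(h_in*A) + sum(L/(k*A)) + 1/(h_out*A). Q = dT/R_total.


R_conv_in = 1/(12.9880*2.6290) = 0.0293
R_1 = 0.0100/(45.6790*2.6290) = 8.3271e-05
R_2 = 0.1380/(32.3300*2.6290) = 0.0016
R_conv_out = 1/(30.4650*2.6290) = 0.0125
R_total = 0.0435 K/W
Q = 173.4780 / 0.0435 = 3989.9328 W

R_total = 0.0435 K/W, Q = 3989.9328 W


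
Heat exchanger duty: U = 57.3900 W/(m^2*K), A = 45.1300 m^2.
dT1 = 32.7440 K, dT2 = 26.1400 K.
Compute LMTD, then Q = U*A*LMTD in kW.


LMTD = 29.3181 K
Q = 57.3900 * 45.1300 * 29.3181 = 75934.2975 W = 75.9343 kW

75.9343 kW


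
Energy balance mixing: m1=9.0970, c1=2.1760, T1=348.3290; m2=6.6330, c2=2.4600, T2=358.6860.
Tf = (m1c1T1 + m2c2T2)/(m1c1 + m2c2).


num = 12747.9417
den = 36.1123
Tf = 353.0088 K

353.0088 K


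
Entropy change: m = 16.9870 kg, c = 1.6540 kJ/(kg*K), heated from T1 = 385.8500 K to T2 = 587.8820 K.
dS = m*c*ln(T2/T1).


T2/T1 = 1.5236
ln(T2/T1) = 0.4211
dS = 16.9870 * 1.6540 * 0.4211 = 11.8308 kJ/K

11.8308 kJ/K


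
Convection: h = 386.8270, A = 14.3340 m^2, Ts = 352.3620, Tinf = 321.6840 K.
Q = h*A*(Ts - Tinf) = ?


dT = 30.6780 K
Q = 386.8270 * 14.3340 * 30.6780 = 170102.7062 W

170102.7062 W


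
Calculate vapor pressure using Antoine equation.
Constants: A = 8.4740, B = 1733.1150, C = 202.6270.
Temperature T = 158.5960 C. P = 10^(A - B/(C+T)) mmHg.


C+T = 361.2230
B/(C+T) = 4.7979
log10(P) = 8.4740 - 4.7979 = 3.6761
P = 10^3.6761 = 4743.4162 mmHg

4743.4162 mmHg


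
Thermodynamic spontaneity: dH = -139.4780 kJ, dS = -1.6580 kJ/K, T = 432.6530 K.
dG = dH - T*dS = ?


T*dS = 432.6530 * -1.6580 = -717.3387 kJ
dG = -139.4780 + 717.3387 = 577.8607 kJ (non-spontaneous)

dG = 577.8607 kJ, non-spontaneous


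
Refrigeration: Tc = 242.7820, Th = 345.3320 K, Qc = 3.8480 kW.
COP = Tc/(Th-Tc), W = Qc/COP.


COP = 242.7820 / 102.5500 = 2.3675
W = 3.8480 / 2.3675 = 1.6254 kW

COP = 2.3675, W = 1.6254 kW


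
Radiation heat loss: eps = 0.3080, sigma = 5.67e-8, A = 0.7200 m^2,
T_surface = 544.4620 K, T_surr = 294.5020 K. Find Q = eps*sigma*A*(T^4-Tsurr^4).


T^4 = 8.7876e+10
Tsurr^4 = 7.5223e+09
Q = 0.3080 * 5.67e-8 * 0.7200 * 8.0354e+10 = 1010.3502 W

1010.3502 W


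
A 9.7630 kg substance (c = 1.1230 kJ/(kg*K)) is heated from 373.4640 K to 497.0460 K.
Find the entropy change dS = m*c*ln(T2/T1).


T2/T1 = 1.3309
ln(T2/T1) = 0.2859
dS = 9.7630 * 1.1230 * 0.2859 = 3.1341 kJ/K

3.1341 kJ/K


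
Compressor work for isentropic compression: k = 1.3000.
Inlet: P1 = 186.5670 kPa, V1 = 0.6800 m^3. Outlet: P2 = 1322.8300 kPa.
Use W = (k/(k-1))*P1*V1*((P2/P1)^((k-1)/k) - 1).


(k-1)/k = 0.2308
(P2/P1)^exp = 1.5715
W = 4.3333 * 186.5670 * 0.6800 * (1.5715 - 1) = 314.1704 kJ

314.1704 kJ


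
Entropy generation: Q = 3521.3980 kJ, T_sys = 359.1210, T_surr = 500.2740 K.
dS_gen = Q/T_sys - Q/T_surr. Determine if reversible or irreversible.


dS_sys = 3521.3980/359.1210 = 9.8056 kJ/K
dS_surr = -3521.3980/500.2740 = -7.0389 kJ/K
dS_gen = 9.8056 - 7.0389 = 2.7667 kJ/K (irreversible)

dS_gen = 2.7667 kJ/K, irreversible


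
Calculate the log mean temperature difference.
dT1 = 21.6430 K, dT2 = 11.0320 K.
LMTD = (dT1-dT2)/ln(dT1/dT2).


dT1/dT2 = 1.9618
ln(dT1/dT2) = 0.6739
LMTD = 10.6110 / 0.6739 = 15.7461 K

15.7461 K


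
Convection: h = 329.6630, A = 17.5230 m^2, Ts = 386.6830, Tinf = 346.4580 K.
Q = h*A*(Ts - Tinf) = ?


dT = 40.2250 K
Q = 329.6630 * 17.5230 * 40.2250 = 232367.1440 W

232367.1440 W


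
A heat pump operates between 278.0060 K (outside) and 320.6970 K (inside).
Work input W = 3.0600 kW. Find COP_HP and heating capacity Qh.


COP = 320.6970 / 42.6910 = 7.5121
Qh = 7.5121 * 3.0600 = 22.9869 kW

COP = 7.5121, Qh = 22.9869 kW


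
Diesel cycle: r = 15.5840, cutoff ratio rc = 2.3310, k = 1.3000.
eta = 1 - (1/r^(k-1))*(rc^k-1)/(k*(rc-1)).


r^(k-1) = 2.2793
rc^k = 3.0047
eta = 0.4917 = 49.1688%

49.1688%


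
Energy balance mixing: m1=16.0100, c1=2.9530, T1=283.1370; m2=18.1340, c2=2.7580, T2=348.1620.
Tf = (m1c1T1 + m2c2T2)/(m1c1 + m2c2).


num = 30798.8433
den = 97.2911
Tf = 316.5638 K

316.5638 K


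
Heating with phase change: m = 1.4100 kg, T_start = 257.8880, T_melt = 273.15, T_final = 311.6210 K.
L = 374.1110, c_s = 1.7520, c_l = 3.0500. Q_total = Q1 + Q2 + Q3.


Q1 (sensible, solid) = 1.4100 * 1.7520 * 15.2620 = 37.7020 kJ
Q2 (latent) = 1.4100 * 374.1110 = 527.4965 kJ
Q3 (sensible, liquid) = 1.4100 * 3.0500 * 38.4710 = 165.4445 kJ
Q_total = 730.6431 kJ

730.6431 kJ


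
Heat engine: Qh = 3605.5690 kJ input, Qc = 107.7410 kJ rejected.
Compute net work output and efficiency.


W = 3605.5690 - 107.7410 = 3497.8280 kJ
eta = 3497.8280 / 3605.5690 = 0.9701 = 97.0118%

W = 3497.8280 kJ, eta = 97.0118%


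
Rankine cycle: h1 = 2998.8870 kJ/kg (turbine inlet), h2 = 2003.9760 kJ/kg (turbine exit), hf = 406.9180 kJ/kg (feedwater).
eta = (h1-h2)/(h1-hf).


W = 994.9110 kJ/kg
Q_in = 2591.9690 kJ/kg
eta = 0.3838 = 38.3844%

eta = 38.3844%


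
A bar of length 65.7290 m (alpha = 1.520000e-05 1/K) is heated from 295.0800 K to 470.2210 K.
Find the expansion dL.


dT = 175.1410 K
dL = 1.520000e-05 * 65.7290 * 175.1410 = 0.174980 m
L_final = 65.903980 m

dL = 0.174980 m


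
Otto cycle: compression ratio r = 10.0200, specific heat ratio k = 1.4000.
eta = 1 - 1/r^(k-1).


r^(k-1) = 2.5139
eta = 1 - 1/2.5139 = 0.6022 = 60.2211%

60.2211%


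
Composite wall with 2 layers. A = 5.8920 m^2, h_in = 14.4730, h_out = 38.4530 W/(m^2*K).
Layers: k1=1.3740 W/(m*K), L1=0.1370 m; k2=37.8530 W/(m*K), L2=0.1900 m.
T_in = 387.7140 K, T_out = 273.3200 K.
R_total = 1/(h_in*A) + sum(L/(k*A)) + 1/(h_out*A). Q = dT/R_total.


R_conv_in = 1/(14.4730*5.8920) = 0.0117
R_1 = 0.1370/(1.3740*5.8920) = 0.0169
R_2 = 0.1900/(37.8530*5.8920) = 0.0009
R_conv_out = 1/(38.4530*5.8920) = 0.0044
R_total = 0.0339 K/W
Q = 114.3940 / 0.0339 = 3372.9438 W

R_total = 0.0339 K/W, Q = 3372.9438 W


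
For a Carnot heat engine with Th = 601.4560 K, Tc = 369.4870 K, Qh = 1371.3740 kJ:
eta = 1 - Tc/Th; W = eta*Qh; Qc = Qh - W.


eta = 1 - 369.4870/601.4560 = 0.3857
W = 0.3857 * 1371.3740 = 528.9103 kJ
Qc = 1371.3740 - 528.9103 = 842.4637 kJ

eta = 38.5679%, W = 528.9103 kJ, Qc = 842.4637 kJ


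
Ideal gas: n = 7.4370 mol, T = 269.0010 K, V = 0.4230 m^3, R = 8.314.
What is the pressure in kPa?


P = nRT/V = 7.4370 * 8.314 * 269.0010 / 0.4230
= 16632.6595 / 0.4230 = 39320.7080 Pa = 39.3207 kPa

39.3207 kPa


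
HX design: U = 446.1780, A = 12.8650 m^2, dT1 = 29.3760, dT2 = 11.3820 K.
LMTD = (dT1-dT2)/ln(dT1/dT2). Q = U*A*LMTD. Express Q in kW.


LMTD = 18.9781 K
Q = 446.1780 * 12.8650 * 18.9781 = 108935.8852 W = 108.9359 kW

108.9359 kW


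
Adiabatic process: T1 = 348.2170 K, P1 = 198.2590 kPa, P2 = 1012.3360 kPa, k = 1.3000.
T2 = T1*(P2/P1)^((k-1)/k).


(k-1)/k = 0.2308
(P2/P1)^exp = 1.4568
T2 = 348.2170 * 1.4568 = 507.2894 K

507.2894 K


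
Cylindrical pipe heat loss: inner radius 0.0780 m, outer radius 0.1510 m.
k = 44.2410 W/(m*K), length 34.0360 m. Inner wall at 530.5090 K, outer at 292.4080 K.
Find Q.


dT = 238.1010 K
ln(ro/ri) = 0.6606
Q = 2*pi*44.2410*34.0360*238.1010 / 0.6606 = 3410240.6543 W

3410240.6543 W


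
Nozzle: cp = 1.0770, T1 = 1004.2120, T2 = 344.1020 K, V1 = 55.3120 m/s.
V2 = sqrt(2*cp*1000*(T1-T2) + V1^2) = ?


dT = 660.1100 K
2*cp*1000*dT = 1421876.9400
V1^2 = 3059.4173
V2 = sqrt(1424936.3573) = 1193.7070 m/s

1193.7070 m/s


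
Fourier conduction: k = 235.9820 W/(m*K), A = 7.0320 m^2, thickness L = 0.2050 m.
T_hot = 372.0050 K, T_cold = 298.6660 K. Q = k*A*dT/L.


dT = 73.3390 K
Q = 235.9820 * 7.0320 * 73.3390 / 0.2050 = 593661.4691 W

593661.4691 W


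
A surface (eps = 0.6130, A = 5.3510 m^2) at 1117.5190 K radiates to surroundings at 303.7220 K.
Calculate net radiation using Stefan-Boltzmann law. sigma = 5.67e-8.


T^4 = 1.5596e+12
Tsurr^4 = 8.5095e+09
Q = 0.6130 * 5.67e-8 * 5.3510 * 1.5511e+12 = 288484.2375 W

288484.2375 W


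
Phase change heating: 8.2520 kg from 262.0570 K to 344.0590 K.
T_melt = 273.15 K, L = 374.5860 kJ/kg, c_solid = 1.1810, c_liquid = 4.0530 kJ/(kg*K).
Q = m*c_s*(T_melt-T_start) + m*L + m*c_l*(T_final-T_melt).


Q1 (sensible, solid) = 8.2520 * 1.1810 * 11.0930 = 108.1081 kJ
Q2 (latent) = 8.2520 * 374.5860 = 3091.0837 kJ
Q3 (sensible, liquid) = 8.2520 * 4.0530 * 70.9090 = 2371.5767 kJ
Q_total = 5570.7685 kJ

5570.7685 kJ


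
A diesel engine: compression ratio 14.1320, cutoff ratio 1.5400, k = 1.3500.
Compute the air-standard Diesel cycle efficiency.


r^(k-1) = 2.5268
rc^k = 1.7912
eta = 0.5705 = 57.0456%

57.0456%


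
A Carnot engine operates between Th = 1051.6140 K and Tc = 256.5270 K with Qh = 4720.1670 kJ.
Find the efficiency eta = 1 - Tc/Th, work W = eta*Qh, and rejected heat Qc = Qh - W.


eta = 1 - 256.5270/1051.6140 = 0.7561
W = 0.7561 * 4720.1670 = 3568.7462 kJ
Qc = 4720.1670 - 3568.7462 = 1151.4208 kJ

eta = 75.6064%, W = 3568.7462 kJ, Qc = 1151.4208 kJ


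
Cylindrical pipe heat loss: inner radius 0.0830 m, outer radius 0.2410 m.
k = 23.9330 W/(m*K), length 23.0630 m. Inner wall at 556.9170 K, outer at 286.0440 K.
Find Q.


dT = 270.8730 K
ln(ro/ri) = 1.0660
Q = 2*pi*23.9330*23.0630*270.8730 / 1.0660 = 881290.5530 W

881290.5530 W


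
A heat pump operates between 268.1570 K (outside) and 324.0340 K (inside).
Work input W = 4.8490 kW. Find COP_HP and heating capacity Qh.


COP = 324.0340 / 55.8770 = 5.7991
Qh = 5.7991 * 4.8490 = 28.1196 kW

COP = 5.7991, Qh = 28.1196 kW


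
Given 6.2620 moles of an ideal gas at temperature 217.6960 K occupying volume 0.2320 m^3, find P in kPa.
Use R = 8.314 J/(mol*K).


P = nRT/V = 6.2620 * 8.314 * 217.6960 / 0.2320
= 11333.7475 / 0.2320 = 48852.3599 Pa = 48.8524 kPa

48.8524 kPa


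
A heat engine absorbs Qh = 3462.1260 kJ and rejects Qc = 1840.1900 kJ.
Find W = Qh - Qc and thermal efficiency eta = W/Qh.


W = 3462.1260 - 1840.1900 = 1621.9360 kJ
eta = 1621.9360 / 3462.1260 = 0.4685 = 46.8480%

W = 1621.9360 kJ, eta = 46.8480%


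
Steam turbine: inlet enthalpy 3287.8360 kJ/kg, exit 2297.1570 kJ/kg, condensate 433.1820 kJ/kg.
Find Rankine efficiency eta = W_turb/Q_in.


W = 990.6790 kJ/kg
Q_in = 2854.6540 kJ/kg
eta = 0.3470 = 34.7040%

eta = 34.7040%


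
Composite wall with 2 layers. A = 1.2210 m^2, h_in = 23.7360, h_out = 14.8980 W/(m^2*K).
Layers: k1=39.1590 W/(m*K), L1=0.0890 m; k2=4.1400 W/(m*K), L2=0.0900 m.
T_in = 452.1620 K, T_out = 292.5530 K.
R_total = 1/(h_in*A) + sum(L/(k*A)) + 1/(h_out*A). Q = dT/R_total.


R_conv_in = 1/(23.7360*1.2210) = 0.0345
R_1 = 0.0890/(39.1590*1.2210) = 0.0019
R_2 = 0.0900/(4.1400*1.2210) = 0.0178
R_conv_out = 1/(14.8980*1.2210) = 0.0550
R_total = 0.1091 K/W
Q = 159.6090 / 0.1091 = 1462.3676 W

R_total = 0.1091 K/W, Q = 1462.3676 W


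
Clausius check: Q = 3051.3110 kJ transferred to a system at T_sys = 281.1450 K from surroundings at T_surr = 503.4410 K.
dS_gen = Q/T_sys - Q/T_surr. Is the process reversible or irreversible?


dS_sys = 3051.3110/281.1450 = 10.8532 kJ/K
dS_surr = -3051.3110/503.4410 = -6.0609 kJ/K
dS_gen = 10.8532 - 6.0609 = 4.7922 kJ/K (irreversible)

dS_gen = 4.7922 kJ/K, irreversible


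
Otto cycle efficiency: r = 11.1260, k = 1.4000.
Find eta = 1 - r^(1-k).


r^(k-1) = 2.6214
eta = 1 - 1/2.6214 = 0.6185 = 61.8526%

61.8526%


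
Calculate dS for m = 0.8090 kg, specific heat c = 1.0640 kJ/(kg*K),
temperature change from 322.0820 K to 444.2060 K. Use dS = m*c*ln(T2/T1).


T2/T1 = 1.3792
ln(T2/T1) = 0.3215
dS = 0.8090 * 1.0640 * 0.3215 = 0.2767 kJ/K

0.2767 kJ/K


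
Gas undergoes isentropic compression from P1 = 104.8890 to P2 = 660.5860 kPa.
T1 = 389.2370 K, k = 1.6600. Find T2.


(k-1)/k = 0.3976
(P2/P1)^exp = 2.0785
T2 = 389.2370 * 2.0785 = 809.0365 K

809.0365 K


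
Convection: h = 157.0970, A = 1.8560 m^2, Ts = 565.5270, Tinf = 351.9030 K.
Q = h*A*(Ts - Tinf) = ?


dT = 213.6240 K
Q = 157.0970 * 1.8560 * 213.6240 = 62286.7838 W

62286.7838 W


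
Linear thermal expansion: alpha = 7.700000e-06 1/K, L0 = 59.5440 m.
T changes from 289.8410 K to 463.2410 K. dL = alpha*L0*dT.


dT = 173.4000 K
dL = 7.700000e-06 * 59.5440 * 173.4000 = 0.079502 m
L_final = 59.623502 m

dL = 0.079502 m


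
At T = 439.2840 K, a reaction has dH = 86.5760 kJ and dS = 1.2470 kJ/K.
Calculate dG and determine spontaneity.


T*dS = 439.2840 * 1.2470 = 547.7871 kJ
dG = 86.5760 - 547.7871 = -461.2111 kJ (spontaneous)

dG = -461.2111 kJ, spontaneous


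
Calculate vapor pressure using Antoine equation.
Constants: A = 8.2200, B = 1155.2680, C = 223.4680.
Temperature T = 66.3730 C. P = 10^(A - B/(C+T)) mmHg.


C+T = 289.8410
B/(C+T) = 3.9859
log10(P) = 8.2200 - 3.9859 = 4.2341
P = 10^4.2341 = 17144.7788 mmHg

17144.7788 mmHg


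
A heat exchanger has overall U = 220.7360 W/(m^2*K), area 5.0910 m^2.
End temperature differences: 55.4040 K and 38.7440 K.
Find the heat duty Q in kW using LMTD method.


LMTD = 46.5785 K
Q = 220.7360 * 5.0910 * 46.5785 = 52343.3601 W = 52.3434 kW

52.3434 kW


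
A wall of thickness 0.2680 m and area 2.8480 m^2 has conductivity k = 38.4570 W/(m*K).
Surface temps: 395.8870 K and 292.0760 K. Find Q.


dT = 103.8110 K
Q = 38.4570 * 2.8480 * 103.8110 / 0.2680 = 42425.2068 W

42425.2068 W


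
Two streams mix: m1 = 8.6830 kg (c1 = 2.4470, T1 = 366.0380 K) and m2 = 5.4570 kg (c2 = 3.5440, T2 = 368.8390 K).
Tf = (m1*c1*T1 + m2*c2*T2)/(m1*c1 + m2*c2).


num = 14910.5212
den = 40.5869
Tf = 367.3727 K

367.3727 K


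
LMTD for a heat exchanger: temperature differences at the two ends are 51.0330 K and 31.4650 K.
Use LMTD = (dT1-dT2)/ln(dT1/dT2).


dT1/dT2 = 1.6219
ln(dT1/dT2) = 0.4836
LMTD = 19.5680 / 0.4836 = 40.4635 K

40.4635 K


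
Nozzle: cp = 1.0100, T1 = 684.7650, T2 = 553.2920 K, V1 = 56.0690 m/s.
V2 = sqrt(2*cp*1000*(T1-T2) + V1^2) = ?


dT = 131.4730 K
2*cp*1000*dT = 265575.4600
V1^2 = 3143.7328
V2 = sqrt(268719.1928) = 518.3813 m/s

518.3813 m/s


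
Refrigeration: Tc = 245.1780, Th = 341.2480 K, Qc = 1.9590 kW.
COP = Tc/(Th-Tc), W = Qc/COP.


COP = 245.1780 / 96.0700 = 2.5521
W = 1.9590 / 2.5521 = 0.7676 kW

COP = 2.5521, W = 0.7676 kW


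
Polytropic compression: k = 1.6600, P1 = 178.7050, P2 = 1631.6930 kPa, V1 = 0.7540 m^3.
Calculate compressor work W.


(k-1)/k = 0.3976
(P2/P1)^exp = 2.4093
W = 2.5152 * 178.7050 * 0.7540 * (2.4093 - 1) = 477.6037 kJ

477.6037 kJ


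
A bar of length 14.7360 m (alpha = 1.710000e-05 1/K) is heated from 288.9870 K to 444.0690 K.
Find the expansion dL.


dT = 155.0820 K
dL = 1.710000e-05 * 14.7360 * 155.0820 = 0.039078 m
L_final = 14.775078 m

dL = 0.039078 m


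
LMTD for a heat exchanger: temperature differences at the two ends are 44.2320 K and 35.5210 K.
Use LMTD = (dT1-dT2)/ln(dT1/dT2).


dT1/dT2 = 1.2452
ln(dT1/dT2) = 0.2193
LMTD = 8.7110 / 0.2193 = 39.7174 K

39.7174 K


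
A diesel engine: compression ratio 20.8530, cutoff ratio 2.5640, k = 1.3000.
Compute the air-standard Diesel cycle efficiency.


r^(k-1) = 2.4874
rc^k = 3.4009
eta = 0.5253 = 52.5274%

52.5274%


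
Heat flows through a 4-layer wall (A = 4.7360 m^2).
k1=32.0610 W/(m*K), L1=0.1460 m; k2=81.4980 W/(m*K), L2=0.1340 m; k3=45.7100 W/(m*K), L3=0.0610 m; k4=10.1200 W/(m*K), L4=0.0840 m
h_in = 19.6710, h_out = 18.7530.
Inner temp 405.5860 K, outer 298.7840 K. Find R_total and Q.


R_conv_in = 1/(19.6710*4.7360) = 0.0107
R_1 = 0.1460/(32.0610*4.7360) = 0.0010
R_2 = 0.1340/(81.4980*4.7360) = 0.0003
R_3 = 0.0610/(45.7100*4.7360) = 0.0003
R_4 = 0.0840/(10.1200*4.7360) = 0.0018
R_conv_out = 1/(18.7530*4.7360) = 0.0113
R_total = 0.0253 K/W
Q = 106.8020 / 0.0253 = 4215.3302 W

R_total = 0.0253 K/W, Q = 4215.3302 W


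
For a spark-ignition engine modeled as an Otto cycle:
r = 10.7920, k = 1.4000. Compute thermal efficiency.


r^(k-1) = 2.5896
eta = 1 - 1/2.5896 = 0.6138 = 61.3847%

61.3847%


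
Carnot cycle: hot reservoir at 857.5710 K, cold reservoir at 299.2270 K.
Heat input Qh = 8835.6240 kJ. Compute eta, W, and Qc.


eta = 1 - 299.2270/857.5710 = 0.6511
W = 0.6511 * 8835.6240 = 5752.6638 kJ
Qc = 8835.6240 - 5752.6638 = 3082.9602 kJ

eta = 65.1076%, W = 5752.6638 kJ, Qc = 3082.9602 kJ


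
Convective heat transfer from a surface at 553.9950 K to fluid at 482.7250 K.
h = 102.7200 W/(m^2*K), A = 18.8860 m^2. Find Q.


dT = 71.2700 K
Q = 102.7200 * 18.8860 * 71.2700 = 138261.6562 W

138261.6562 W


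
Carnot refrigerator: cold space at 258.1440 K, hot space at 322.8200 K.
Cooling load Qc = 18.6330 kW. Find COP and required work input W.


COP = 258.1440 / 64.6760 = 3.9913
W = 18.6330 / 3.9913 = 4.6684 kW

COP = 3.9913, W = 4.6684 kW


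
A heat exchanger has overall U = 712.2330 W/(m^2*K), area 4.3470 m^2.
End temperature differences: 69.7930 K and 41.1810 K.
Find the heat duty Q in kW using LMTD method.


LMTD = 54.2349 K
Q = 712.2330 * 4.3470 * 54.2349 = 167915.4966 W = 167.9155 kW

167.9155 kW


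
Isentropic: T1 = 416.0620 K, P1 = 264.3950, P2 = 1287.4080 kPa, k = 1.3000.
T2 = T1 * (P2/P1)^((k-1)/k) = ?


(k-1)/k = 0.2308
(P2/P1)^exp = 1.4409
T2 = 416.0620 * 1.4409 = 599.5196 K

599.5196 K


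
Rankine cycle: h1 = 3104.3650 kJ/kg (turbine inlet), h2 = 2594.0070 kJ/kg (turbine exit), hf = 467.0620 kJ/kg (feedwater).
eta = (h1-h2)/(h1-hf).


W = 510.3580 kJ/kg
Q_in = 2637.3030 kJ/kg
eta = 0.1935 = 19.3515%

eta = 19.3515%


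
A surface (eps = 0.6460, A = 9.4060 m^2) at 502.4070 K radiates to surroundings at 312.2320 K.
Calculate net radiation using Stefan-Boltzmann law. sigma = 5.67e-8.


T^4 = 6.3712e+10
Tsurr^4 = 9.5041e+09
Q = 0.6460 * 5.67e-8 * 9.4060 * 5.4208e+10 = 18676.0540 W

18676.0540 W


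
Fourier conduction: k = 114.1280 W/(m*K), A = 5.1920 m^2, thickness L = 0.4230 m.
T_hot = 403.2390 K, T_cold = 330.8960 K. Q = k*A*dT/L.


dT = 72.3430 K
Q = 114.1280 * 5.1920 * 72.3430 / 0.4230 = 101340.4988 W

101340.4988 W


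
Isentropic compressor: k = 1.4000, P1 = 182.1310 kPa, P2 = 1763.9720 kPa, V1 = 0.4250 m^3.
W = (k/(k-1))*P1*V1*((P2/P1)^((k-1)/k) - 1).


(k-1)/k = 0.2857
(P2/P1)^exp = 1.9131
W = 3.5000 * 182.1310 * 0.4250 * (1.9131 - 1) = 247.3858 kJ

247.3858 kJ


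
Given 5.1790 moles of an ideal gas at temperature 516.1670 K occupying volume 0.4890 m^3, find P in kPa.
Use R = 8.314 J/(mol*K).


P = nRT/V = 5.1790 * 8.314 * 516.1670 / 0.4890
= 22225.2250 / 0.4890 = 45450.3579 Pa = 45.4504 kPa

45.4504 kPa


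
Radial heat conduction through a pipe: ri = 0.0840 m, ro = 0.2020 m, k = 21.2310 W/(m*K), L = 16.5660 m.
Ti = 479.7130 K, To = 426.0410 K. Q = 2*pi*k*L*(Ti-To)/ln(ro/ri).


dT = 53.6720 K
ln(ro/ri) = 0.8775
Q = 2*pi*21.2310*16.5660*53.6720 / 0.8775 = 135173.9272 W

135173.9272 W


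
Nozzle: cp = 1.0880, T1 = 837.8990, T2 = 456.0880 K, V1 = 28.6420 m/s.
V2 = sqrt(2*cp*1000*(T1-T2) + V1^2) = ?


dT = 381.8110 K
2*cp*1000*dT = 830820.7360
V1^2 = 820.3642
V2 = sqrt(831641.1002) = 911.9436 m/s

911.9436 m/s


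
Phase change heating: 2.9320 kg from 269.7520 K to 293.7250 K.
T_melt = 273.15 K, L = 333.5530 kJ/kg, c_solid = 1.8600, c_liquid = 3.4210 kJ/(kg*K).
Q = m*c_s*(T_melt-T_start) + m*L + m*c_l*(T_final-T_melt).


Q1 (sensible, solid) = 2.9320 * 1.8600 * 3.3980 = 18.5311 kJ
Q2 (latent) = 2.9320 * 333.5530 = 977.9774 kJ
Q3 (sensible, liquid) = 2.9320 * 3.4210 * 20.5750 = 206.3749 kJ
Q_total = 1202.8834 kJ

1202.8834 kJ


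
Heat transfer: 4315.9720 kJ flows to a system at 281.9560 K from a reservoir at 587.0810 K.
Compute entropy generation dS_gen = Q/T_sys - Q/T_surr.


dS_sys = 4315.9720/281.9560 = 15.3073 kJ/K
dS_surr = -4315.9720/587.0810 = -7.3516 kJ/K
dS_gen = 15.3073 - 7.3516 = 7.9557 kJ/K (irreversible)

dS_gen = 7.9557 kJ/K, irreversible


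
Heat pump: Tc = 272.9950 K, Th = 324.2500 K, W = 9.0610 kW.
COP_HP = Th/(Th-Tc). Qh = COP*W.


COP = 324.2500 / 51.2550 = 6.3262
Qh = 6.3262 * 9.0610 = 57.3218 kW

COP = 6.3262, Qh = 57.3218 kW


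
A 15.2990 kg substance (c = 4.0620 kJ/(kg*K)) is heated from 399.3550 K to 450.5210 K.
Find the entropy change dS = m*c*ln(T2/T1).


T2/T1 = 1.1281
ln(T2/T1) = 0.1206
dS = 15.2990 * 4.0620 * 0.1206 = 7.4918 kJ/K

7.4918 kJ/K


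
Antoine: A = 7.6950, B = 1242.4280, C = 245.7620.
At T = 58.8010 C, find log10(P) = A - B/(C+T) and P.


C+T = 304.5630
B/(C+T) = 4.0794
log10(P) = 7.6950 - 4.0794 = 3.6156
P = 10^3.6156 = 4126.8691 mmHg

4126.8691 mmHg


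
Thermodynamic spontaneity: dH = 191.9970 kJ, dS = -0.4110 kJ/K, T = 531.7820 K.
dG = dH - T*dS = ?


T*dS = 531.7820 * -0.4110 = -218.5624 kJ
dG = 191.9970 + 218.5624 = 410.5594 kJ (non-spontaneous)

dG = 410.5594 kJ, non-spontaneous


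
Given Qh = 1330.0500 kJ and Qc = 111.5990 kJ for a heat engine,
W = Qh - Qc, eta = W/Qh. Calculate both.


W = 1330.0500 - 111.5990 = 1218.4510 kJ
eta = 1218.4510 / 1330.0500 = 0.9161 = 91.6094%

W = 1218.4510 kJ, eta = 91.6094%


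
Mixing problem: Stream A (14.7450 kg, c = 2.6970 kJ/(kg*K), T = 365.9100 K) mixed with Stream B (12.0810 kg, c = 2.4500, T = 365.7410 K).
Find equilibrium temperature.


num = 25376.6066
den = 69.3657
Tf = 365.8379 K

365.8379 K


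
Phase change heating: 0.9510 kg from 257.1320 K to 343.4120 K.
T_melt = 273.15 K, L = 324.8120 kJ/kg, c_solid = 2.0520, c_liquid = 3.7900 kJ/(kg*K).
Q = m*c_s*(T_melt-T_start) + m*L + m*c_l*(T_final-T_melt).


Q1 (sensible, solid) = 0.9510 * 2.0520 * 16.0180 = 31.2584 kJ
Q2 (latent) = 0.9510 * 324.8120 = 308.8962 kJ
Q3 (sensible, liquid) = 0.9510 * 3.7900 * 70.2620 = 253.2446 kJ
Q_total = 593.3992 kJ

593.3992 kJ


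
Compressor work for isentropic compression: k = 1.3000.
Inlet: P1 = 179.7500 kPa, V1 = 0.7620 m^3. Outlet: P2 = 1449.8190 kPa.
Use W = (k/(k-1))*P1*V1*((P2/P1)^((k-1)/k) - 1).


(k-1)/k = 0.2308
(P2/P1)^exp = 1.6189
W = 4.3333 * 179.7500 * 0.7620 * (1.6189 - 1) = 367.3512 kJ

367.3512 kJ


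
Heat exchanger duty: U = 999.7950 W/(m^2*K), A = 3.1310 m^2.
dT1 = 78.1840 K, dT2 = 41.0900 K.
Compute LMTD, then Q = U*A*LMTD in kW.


LMTD = 57.6620 K
Q = 999.7950 * 3.1310 * 57.6620 = 180502.8162 W = 180.5028 kW

180.5028 kW


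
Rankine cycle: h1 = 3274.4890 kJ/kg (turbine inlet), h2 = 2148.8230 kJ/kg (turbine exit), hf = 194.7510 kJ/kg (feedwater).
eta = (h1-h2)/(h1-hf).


W = 1125.6660 kJ/kg
Q_in = 3079.7380 kJ/kg
eta = 0.3655 = 36.5507%

eta = 36.5507%


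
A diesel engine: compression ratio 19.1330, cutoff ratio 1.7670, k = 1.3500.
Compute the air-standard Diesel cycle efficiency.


r^(k-1) = 2.8095
rc^k = 2.1566
eta = 0.6024 = 60.2415%

60.2415%


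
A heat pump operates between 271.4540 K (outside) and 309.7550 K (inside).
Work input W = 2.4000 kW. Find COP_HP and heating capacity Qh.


COP = 309.7550 / 38.3010 = 8.0874
Qh = 8.0874 * 2.4000 = 19.4097 kW

COP = 8.0874, Qh = 19.4097 kW


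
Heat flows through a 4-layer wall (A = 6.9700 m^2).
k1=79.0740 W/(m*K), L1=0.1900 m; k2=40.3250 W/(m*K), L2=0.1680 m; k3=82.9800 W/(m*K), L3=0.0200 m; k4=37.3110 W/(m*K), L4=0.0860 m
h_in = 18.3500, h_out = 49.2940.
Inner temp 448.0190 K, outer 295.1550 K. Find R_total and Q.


R_conv_in = 1/(18.3500*6.9700) = 0.0078
R_1 = 0.1900/(79.0740*6.9700) = 0.0003
R_2 = 0.1680/(40.3250*6.9700) = 0.0006
R_3 = 0.0200/(82.9800*6.9700) = 3.4580e-05
R_4 = 0.0860/(37.3110*6.9700) = 0.0003
R_conv_out = 1/(49.2940*6.9700) = 0.0029
R_total = 0.0120 K/W
Q = 152.8640 / 0.0120 = 12699.6003 W

R_total = 0.0120 K/W, Q = 12699.6003 W


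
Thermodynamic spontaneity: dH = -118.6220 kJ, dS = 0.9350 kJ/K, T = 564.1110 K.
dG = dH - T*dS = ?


T*dS = 564.1110 * 0.9350 = 527.4438 kJ
dG = -118.6220 - 527.4438 = -646.0658 kJ (spontaneous)

dG = -646.0658 kJ, spontaneous


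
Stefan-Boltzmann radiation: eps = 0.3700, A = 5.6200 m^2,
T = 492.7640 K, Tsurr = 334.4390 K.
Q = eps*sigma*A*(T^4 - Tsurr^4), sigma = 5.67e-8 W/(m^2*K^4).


T^4 = 5.8960e+10
Tsurr^4 = 1.2510e+10
Q = 0.3700 * 5.67e-8 * 5.6200 * 4.6449e+10 = 5476.4864 W

5476.4864 W


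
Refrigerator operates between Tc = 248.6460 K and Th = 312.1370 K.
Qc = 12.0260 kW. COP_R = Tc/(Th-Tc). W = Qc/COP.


COP = 248.6460 / 63.4910 = 3.9162
W = 12.0260 / 3.9162 = 3.0708 kW

COP = 3.9162, W = 3.0708 kW


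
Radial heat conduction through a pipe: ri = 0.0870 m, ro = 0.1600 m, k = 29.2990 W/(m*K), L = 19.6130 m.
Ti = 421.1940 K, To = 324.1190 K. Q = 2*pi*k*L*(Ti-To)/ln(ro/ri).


dT = 97.0750 K
ln(ro/ri) = 0.6093
Q = 2*pi*29.2990*19.6130*97.0750 / 0.6093 = 575277.4715 W

575277.4715 W


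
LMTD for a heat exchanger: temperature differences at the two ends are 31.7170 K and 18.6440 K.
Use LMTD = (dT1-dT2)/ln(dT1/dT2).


dT1/dT2 = 1.7012
ln(dT1/dT2) = 0.5313
LMTD = 13.0730 / 0.5313 = 24.6044 K

24.6044 K


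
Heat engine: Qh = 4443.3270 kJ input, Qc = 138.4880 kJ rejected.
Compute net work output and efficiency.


W = 4443.3270 - 138.4880 = 4304.8390 kJ
eta = 4304.8390 / 4443.3270 = 0.9688 = 96.8832%

W = 4304.8390 kJ, eta = 96.8832%


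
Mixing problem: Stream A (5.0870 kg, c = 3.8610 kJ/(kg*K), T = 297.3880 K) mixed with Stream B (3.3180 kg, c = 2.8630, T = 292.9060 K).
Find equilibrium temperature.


num = 8623.4113
den = 29.1403
Tf = 295.9269 K

295.9269 K


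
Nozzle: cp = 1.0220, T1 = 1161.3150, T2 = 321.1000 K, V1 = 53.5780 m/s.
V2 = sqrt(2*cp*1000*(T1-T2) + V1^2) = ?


dT = 840.2150 K
2*cp*1000*dT = 1717399.4600
V1^2 = 2870.6021
V2 = sqrt(1720270.0621) = 1311.5907 m/s

1311.5907 m/s


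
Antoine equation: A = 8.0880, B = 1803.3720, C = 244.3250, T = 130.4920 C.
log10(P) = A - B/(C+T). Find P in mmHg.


C+T = 374.8170
B/(C+T) = 4.8113
log10(P) = 8.0880 - 4.8113 = 3.2767
P = 10^3.2767 = 1890.8630 mmHg

1890.8630 mmHg


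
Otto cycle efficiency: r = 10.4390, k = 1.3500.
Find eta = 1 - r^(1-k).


r^(k-1) = 2.2726
eta = 1 - 1/2.2726 = 0.5600 = 55.9983%

55.9983%


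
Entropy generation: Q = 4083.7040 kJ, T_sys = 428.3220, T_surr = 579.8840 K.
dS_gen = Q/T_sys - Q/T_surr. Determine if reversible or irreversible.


dS_sys = 4083.7040/428.3220 = 9.5342 kJ/K
dS_surr = -4083.7040/579.8840 = -7.0423 kJ/K
dS_gen = 9.5342 - 7.0423 = 2.4919 kJ/K (irreversible)

dS_gen = 2.4919 kJ/K, irreversible


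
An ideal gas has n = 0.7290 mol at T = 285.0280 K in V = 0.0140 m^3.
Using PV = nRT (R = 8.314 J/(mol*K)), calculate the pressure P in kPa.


P = nRT/V = 0.7290 * 8.314 * 285.0280 / 0.0140
= 1727.5279 / 0.0140 = 123394.8511 Pa = 123.3949 kPa

123.3949 kPa


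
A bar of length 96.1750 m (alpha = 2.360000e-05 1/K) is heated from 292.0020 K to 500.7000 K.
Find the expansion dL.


dT = 208.6980 K
dL = 2.360000e-05 * 96.1750 * 208.6980 = 0.473688 m
L_final = 96.648688 m

dL = 0.473688 m


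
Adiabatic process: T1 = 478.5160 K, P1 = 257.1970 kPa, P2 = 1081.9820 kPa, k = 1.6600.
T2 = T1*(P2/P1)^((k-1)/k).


(k-1)/k = 0.3976
(P2/P1)^exp = 1.7704
T2 = 478.5160 * 1.7704 = 847.1779 K

847.1779 K


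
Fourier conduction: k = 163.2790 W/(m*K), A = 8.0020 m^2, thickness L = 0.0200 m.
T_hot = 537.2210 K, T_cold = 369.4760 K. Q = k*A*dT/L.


dT = 167.7450 K
Q = 163.2790 * 8.0020 * 167.7450 / 0.0200 = 1.0958e+07 W

1.0958e+07 W


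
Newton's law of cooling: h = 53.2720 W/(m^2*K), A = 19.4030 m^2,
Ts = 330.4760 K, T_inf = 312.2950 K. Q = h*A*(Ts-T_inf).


dT = 18.1810 K
Q = 53.2720 * 19.4030 * 18.1810 = 18792.5473 W

18792.5473 W


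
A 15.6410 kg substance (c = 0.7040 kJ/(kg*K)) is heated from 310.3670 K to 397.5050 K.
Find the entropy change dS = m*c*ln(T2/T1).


T2/T1 = 1.2808
ln(T2/T1) = 0.2475
dS = 15.6410 * 0.7040 * 0.2475 = 2.7248 kJ/K

2.7248 kJ/K


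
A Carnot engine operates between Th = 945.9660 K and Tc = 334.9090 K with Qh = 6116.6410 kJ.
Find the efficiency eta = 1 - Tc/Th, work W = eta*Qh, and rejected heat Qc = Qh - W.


eta = 1 - 334.9090/945.9660 = 0.6460
W = 0.6460 * 6116.6410 = 3951.1106 kJ
Qc = 6116.6410 - 3951.1106 = 2165.5304 kJ

eta = 64.5961%, W = 3951.1106 kJ, Qc = 2165.5304 kJ


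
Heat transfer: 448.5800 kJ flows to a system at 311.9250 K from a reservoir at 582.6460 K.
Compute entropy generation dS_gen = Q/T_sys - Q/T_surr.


dS_sys = 448.5800/311.9250 = 1.4381 kJ/K
dS_surr = -448.5800/582.6460 = -0.7699 kJ/K
dS_gen = 1.4381 - 0.7699 = 0.6682 kJ/K (irreversible)

dS_gen = 0.6682 kJ/K, irreversible


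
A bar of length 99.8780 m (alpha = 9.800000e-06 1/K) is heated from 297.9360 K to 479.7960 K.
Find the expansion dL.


dT = 181.8600 K
dL = 9.800000e-06 * 99.8780 * 181.8600 = 0.178005 m
L_final = 100.056005 m

dL = 0.178005 m


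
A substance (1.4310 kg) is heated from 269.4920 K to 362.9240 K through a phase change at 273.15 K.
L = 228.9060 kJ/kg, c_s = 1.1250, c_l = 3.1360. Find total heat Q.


Q1 (sensible, solid) = 1.4310 * 1.1250 * 3.6580 = 5.8889 kJ
Q2 (latent) = 1.4310 * 228.9060 = 327.5645 kJ
Q3 (sensible, liquid) = 1.4310 * 3.1360 * 89.7740 = 402.8712 kJ
Q_total = 736.3246 kJ

736.3246 kJ


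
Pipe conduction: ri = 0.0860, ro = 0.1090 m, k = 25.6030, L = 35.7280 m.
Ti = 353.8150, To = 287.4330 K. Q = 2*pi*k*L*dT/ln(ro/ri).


dT = 66.3820 K
ln(ro/ri) = 0.2370
Q = 2*pi*25.6030*35.7280*66.3820 / 0.2370 = 1609831.2123 W

1609831.2123 W


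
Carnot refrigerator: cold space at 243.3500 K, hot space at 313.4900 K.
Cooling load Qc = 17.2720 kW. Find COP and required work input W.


COP = 243.3500 / 70.1400 = 3.4695
W = 17.2720 / 3.4695 = 4.9783 kW

COP = 3.4695, W = 4.9783 kW


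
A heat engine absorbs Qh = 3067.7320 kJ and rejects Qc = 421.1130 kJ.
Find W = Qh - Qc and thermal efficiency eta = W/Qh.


W = 3067.7320 - 421.1130 = 2646.6190 kJ
eta = 2646.6190 / 3067.7320 = 0.8627 = 86.2728%

W = 2646.6190 kJ, eta = 86.2728%


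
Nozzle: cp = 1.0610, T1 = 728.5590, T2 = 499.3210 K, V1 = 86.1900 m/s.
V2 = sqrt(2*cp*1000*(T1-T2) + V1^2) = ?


dT = 229.2380 K
2*cp*1000*dT = 486443.0360
V1^2 = 7428.7161
V2 = sqrt(493871.7521) = 702.7601 m/s

702.7601 m/s


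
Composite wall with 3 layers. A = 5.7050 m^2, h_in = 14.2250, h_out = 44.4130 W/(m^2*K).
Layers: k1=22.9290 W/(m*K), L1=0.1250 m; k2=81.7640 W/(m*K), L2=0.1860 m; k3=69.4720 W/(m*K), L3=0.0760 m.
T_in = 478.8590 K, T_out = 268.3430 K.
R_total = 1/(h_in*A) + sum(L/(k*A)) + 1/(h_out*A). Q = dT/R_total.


R_conv_in = 1/(14.2250*5.7050) = 0.0123
R_1 = 0.1250/(22.9290*5.7050) = 0.0010
R_2 = 0.1860/(81.7640*5.7050) = 0.0004
R_3 = 0.0760/(69.4720*5.7050) = 0.0002
R_conv_out = 1/(44.4130*5.7050) = 0.0039
R_total = 0.0178 K/W
Q = 210.5160 / 0.0178 = 11816.7206 W

R_total = 0.0178 K/W, Q = 11816.7206 W


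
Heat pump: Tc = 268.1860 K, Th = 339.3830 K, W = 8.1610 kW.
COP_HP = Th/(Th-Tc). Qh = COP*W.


COP = 339.3830 / 71.1970 = 4.7668
Qh = 4.7668 * 8.1610 = 38.9020 kW

COP = 4.7668, Qh = 38.9020 kW


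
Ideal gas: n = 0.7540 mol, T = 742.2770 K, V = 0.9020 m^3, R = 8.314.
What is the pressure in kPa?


P = nRT/V = 0.7540 * 8.314 * 742.2770 / 0.9020
= 4653.1534 / 0.9020 = 5158.7066 Pa = 5.1587 kPa

5.1587 kPa


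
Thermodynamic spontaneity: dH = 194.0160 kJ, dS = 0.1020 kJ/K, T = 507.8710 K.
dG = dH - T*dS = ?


T*dS = 507.8710 * 0.1020 = 51.8028 kJ
dG = 194.0160 - 51.8028 = 142.2132 kJ (non-spontaneous)

dG = 142.2132 kJ, non-spontaneous


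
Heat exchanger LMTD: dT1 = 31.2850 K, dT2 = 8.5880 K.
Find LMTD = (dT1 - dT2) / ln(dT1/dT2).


dT1/dT2 = 3.6429
ln(dT1/dT2) = 1.2928
LMTD = 22.6970 / 1.2928 = 17.5568 K

17.5568 K


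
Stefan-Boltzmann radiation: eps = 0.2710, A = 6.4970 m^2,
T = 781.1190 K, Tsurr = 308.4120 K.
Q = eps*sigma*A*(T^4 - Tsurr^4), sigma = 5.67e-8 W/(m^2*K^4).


T^4 = 3.7228e+11
Tsurr^4 = 9.0474e+09
Q = 0.2710 * 5.67e-8 * 6.4970 * 3.6323e+11 = 36261.7771 W

36261.7771 W


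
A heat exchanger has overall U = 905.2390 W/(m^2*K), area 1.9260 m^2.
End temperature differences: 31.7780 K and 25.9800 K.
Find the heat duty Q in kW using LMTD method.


LMTD = 28.7817 K
Q = 905.2390 * 1.9260 * 28.7817 = 50180.6730 W = 50.1807 kW

50.1807 kW


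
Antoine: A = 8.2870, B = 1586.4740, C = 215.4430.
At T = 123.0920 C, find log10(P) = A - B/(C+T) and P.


C+T = 338.5350
B/(C+T) = 4.6863
log10(P) = 8.2870 - 4.6863 = 3.6007
P = 10^3.6007 = 3987.5633 mmHg

3987.5633 mmHg


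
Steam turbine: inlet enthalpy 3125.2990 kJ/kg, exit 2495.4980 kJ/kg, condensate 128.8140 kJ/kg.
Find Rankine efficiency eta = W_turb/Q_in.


W = 629.8010 kJ/kg
Q_in = 2996.4850 kJ/kg
eta = 0.2102 = 21.0180%

eta = 21.0180%


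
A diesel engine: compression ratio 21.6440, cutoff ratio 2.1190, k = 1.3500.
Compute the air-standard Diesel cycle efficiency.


r^(k-1) = 2.9334
rc^k = 2.7560
eta = 0.6037 = 60.3732%

60.3732%


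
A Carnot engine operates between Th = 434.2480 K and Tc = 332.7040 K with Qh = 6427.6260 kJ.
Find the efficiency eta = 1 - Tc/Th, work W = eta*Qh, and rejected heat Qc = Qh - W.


eta = 1 - 332.7040/434.2480 = 0.2338
W = 0.2338 * 6427.6260 = 1503.0279 kJ
Qc = 6427.6260 - 1503.0279 = 4924.5981 kJ

eta = 23.3839%, W = 1503.0279 kJ, Qc = 4924.5981 kJ


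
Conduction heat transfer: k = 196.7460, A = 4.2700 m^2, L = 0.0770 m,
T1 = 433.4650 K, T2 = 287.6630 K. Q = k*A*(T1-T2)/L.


dT = 145.8020 K
Q = 196.7460 * 4.2700 * 145.8020 / 0.0770 = 1590766.8889 W

1590766.8889 W


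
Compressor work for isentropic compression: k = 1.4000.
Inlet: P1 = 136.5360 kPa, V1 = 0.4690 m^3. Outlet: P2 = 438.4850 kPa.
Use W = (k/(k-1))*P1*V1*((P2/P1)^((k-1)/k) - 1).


(k-1)/k = 0.2857
(P2/P1)^exp = 1.3956
W = 3.5000 * 136.5360 * 0.4690 * (1.3956 - 1) = 88.6725 kJ

88.6725 kJ


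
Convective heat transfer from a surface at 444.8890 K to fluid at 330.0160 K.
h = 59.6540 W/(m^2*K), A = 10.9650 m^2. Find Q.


dT = 114.8730 K
Q = 59.6540 * 10.9650 * 114.8730 = 75139.1312 W

75139.1312 W


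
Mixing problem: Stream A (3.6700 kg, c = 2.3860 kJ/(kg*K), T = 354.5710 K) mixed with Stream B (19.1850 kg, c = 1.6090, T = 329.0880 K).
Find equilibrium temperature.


num = 13263.3507
den = 39.6253
Tf = 334.7194 K

334.7194 K


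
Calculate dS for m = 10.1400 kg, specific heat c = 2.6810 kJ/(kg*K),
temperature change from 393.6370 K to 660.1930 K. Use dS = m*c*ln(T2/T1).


T2/T1 = 1.6772
ln(T2/T1) = 0.5171
dS = 10.1400 * 2.6810 * 0.5171 = 14.0576 kJ/K

14.0576 kJ/K


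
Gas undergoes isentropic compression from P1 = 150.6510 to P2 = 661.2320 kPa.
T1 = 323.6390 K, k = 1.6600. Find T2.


(k-1)/k = 0.3976
(P2/P1)^exp = 1.8005
T2 = 323.6390 * 1.8005 = 582.7277 K

582.7277 K


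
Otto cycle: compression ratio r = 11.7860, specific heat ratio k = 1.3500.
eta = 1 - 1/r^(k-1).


r^(k-1) = 2.3713
eta = 1 - 1/2.3713 = 0.5783 = 57.8282%

57.8282%


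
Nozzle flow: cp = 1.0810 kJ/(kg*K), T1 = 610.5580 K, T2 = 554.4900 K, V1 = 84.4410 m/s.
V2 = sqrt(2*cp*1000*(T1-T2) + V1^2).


dT = 56.0680 K
2*cp*1000*dT = 121219.0160
V1^2 = 7130.2825
V2 = sqrt(128349.2985) = 358.2587 m/s

358.2587 m/s


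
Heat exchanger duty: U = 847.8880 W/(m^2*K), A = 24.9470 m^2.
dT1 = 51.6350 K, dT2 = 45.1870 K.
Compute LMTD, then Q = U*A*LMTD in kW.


LMTD = 48.3393 K
Q = 847.8880 * 24.9470 * 48.3393 = 1022486.5124 W = 1022.4865 kW

1022.4865 kW


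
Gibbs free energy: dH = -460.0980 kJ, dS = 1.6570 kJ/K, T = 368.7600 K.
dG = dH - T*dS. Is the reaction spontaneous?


T*dS = 368.7600 * 1.6570 = 611.0353 kJ
dG = -460.0980 - 611.0353 = -1071.1333 kJ (spontaneous)

dG = -1071.1333 kJ, spontaneous


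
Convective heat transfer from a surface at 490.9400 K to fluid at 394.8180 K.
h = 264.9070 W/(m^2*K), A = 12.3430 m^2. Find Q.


dT = 96.1220 K
Q = 264.9070 * 12.3430 * 96.1220 = 314294.6308 W

314294.6308 W


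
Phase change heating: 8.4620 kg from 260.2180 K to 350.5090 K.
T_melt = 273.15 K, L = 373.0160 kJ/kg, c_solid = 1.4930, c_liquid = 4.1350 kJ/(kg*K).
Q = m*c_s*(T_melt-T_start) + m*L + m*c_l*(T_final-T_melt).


Q1 (sensible, solid) = 8.4620 * 1.4930 * 12.9320 = 163.3799 kJ
Q2 (latent) = 8.4620 * 373.0160 = 3156.4614 kJ
Q3 (sensible, liquid) = 8.4620 * 4.1350 * 77.3590 = 2706.8200 kJ
Q_total = 6026.6613 kJ

6026.6613 kJ


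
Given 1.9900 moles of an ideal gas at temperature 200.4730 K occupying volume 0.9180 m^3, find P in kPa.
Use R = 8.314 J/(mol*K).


P = nRT/V = 1.9900 * 8.314 * 200.4730 / 0.9180
= 3316.7977 / 0.9180 = 3613.0694 Pa = 3.6131 kPa

3.6131 kPa


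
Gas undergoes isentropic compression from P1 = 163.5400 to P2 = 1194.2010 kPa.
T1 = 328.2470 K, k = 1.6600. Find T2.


(k-1)/k = 0.3976
(P2/P1)^exp = 2.2045
T2 = 328.2470 * 2.2045 = 723.6050 K

723.6050 K


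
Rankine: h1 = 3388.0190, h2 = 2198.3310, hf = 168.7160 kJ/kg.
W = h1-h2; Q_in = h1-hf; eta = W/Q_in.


W = 1189.6880 kJ/kg
Q_in = 3219.3030 kJ/kg
eta = 0.3695 = 36.9548%

eta = 36.9548%


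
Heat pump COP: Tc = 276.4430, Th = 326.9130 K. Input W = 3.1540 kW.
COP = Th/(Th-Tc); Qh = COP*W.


COP = 326.9130 / 50.4700 = 6.4774
Qh = 6.4774 * 3.1540 = 20.4296 kW

COP = 6.4774, Qh = 20.4296 kW


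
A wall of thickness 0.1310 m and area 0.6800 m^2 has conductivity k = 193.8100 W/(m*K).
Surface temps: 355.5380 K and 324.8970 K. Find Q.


dT = 30.6410 K
Q = 193.8100 * 0.6800 * 30.6410 / 0.1310 = 30825.9687 W

30825.9687 W
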